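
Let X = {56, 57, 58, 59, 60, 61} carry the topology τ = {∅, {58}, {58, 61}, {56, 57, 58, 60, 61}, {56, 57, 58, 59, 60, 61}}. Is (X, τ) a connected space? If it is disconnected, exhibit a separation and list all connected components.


(X, τ) is connected.

Find clopen sets (U ∈ τ with X ∖ U ∈ τ):
  U = ∅, X ∖ U = {56, 57, 58, 59, 60, 61} — both open, so U is clopen.
  U = {56, 57, 58, 59, 60, 61}, X ∖ U = ∅ — both open, so U is clopen.
Only trivial clopens (∅ and X) exist, so (X, τ) is connected.
Compute connected components by grouping points that agree on all clopens:
  component: {56, 57, 58, 59, 60, 61}


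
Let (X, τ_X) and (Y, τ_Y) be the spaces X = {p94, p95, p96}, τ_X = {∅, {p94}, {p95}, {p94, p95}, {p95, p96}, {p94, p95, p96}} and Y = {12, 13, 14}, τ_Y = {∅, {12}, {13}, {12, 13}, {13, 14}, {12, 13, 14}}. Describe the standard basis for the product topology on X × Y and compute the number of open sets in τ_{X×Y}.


Basis B = {∅ × ∅, {p94} × {12}, {p94} × {13}, {p95} × {12}, {p95} × {13}, {p94} × {12, 13}, {p94, p95} × {12}, {p94} × {13, 14}, {p94, p95} × {13}, {p95} × {12, 13}, {p95, p96} × {12}, {p95} × {13, 14}, {p95, p96} × {13}, {p94} × {12, 13, 14}, {p94, p95, p96} × {12}, {p94, p95, p96} × {13}, {p95} × {12, 13, 14}, {p94, p95} × {12, 13}, {p94, p95} × {13, 14}, {p95, p96} × {12, 13}, {p95, p96} × {13, 14}, {p94, p95} × {12, 13, 14}, {p94, p95, p96} × {12, 13}, {p94, p95, p96} × {13, 14}, {p95, p96} × {12, 13, 14}, {p94, p95, p96} × {12, 13, 14}}; |τ_{X×Y}| = 108.

Enumerate products U × V with U ∈ τ_X, V ∈ τ_Y (deduplicated):
  ∅ × ∅ = {} (∅)
  {p94} × {12} = {(p94,12)}
  {p94} × {13} = {(p94,13)}
  {p95} × {12} = {(p95,12)}
  {p95} × {13} = {(p95,13)}
  {p94} × {12, 13} = {(p94,12), (p94,13)}
  {p94, p95} × {12} = {(p94,12), (p95,12)}
  {p94} × {13, 14} = {(p94,13), (p94,14)}
  {p94, p95} × {13} = {(p94,13), (p95,13)}
  {p95} × {12, 13} = {(p95,12), (p95,13)}
  {p95, p96} × {12} = {(p95,12), (p96,12)}
  {p95} × {13, 14} = {(p95,13), (p95,14)}
  {p95, p96} × {13} = {(p95,13), (p96,13)}
  {p94} × {12, 13, 14} = {(p94,12), (p94,13), (p94,14)}
  {p94, p95, p96} × {12} = {(p94,12), (p95,12), (p96,12)}
  {p94, p95, p96} × {13} = {(p94,13), (p95,13), (p96,13)}
  {p95} × {12, 13, 14} = {(p95,12), (p95,13), (p95,14)}
  {p94, p95} × {12, 13} = {(p94,12), (p94,13), (p95,12), (p95,13)}
  {p94, p95} × {13, 14} = {(p94,13), (p94,14), (p95,13), (p95,14)}
  {p95, p96} × {12, 13} = {(p95,12), (p95,13), (p96,12), (p96,13)}
  {p95, p96} × {13, 14} = {(p95,13), (p95,14), (p96,13), (p96,14)}
  {p94, p95} × {12, 13, 14} = {(p94,12), (p94,13), (p94,14), (p95,12), (p95,13), (p95,14)}
  {p94, p95, p96} × {12, 13} = {(p94,12), (p94,13), (p95,12), (p95,13), (p96,12), (p96,13)}
  {p94, p95, p96} × {13, 14} = {(p94,13), (p94,14), (p95,13), (p95,14), (p96,13), (p96,14)}
  {p95, p96} × {12, 13, 14} = {(p95,12), (p95,13), (p95,14), (p96,12), (p96,13), (p96,14)}
  {p94, p95, p96} × {12, 13, 14} = {(p94,12), (p94,13), (p94,14), (p95,12), (p95,13), (p95,14), (p96,12), (p96,13), (p96,14)}
These 26 distinct sets form the basis B.
Close under arbitrary unions to get τ_{X×Y}; counting gives |τ_{X×Y}| = 108.


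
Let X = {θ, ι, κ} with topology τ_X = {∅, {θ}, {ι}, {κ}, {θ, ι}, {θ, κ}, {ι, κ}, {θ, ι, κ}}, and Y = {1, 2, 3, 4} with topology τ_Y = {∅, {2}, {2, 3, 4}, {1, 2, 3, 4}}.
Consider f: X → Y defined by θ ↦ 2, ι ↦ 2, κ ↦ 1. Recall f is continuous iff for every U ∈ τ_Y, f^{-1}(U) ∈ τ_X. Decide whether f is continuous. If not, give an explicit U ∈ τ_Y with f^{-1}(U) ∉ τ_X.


f IS continuous.

Compute f^{-1}(U) for each U ∈ τ_Y:
  U = ∅: f^{-1}(U) = ∅ ∈ τ_X ✓.
  U = {2}: f^{-1}(U) = {θ, ι} ∈ τ_X ✓.
  U = {2, 3, 4}: f^{-1}(U) = {θ, ι} ∈ τ_X ✓.
  U = {1, 2, 3, 4}: f^{-1}(U) = {θ, ι, κ} ∈ τ_X ✓.
Every preimage lies in τ_X, so f IS continuous.


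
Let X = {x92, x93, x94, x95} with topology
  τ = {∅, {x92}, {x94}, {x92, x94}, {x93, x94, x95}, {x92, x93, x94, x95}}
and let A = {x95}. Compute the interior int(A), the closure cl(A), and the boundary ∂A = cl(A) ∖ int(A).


int(A) = ∅, cl(A) = {x93, x95}, ∂A = {x93, x95}.

Closed sets in (X, τ) are complements of opens:
  closed(X, τ) = {∅, {x92}, {x93, x95}, {x92, x93, x95}, {x93, x94, x95}, {x92, x93, x94, x95}}.
int(A) = ⋃ {U ∈ τ : U ⊆ A}. Opens contained in A: ∅.
Taking the union of these: int(A) = ∅.
cl(A) = ⋂ {C closed : A ⊆ C}. Closed sets containing A: {x93, x95}, {x92, x93, x95}, {x93, x94, x95}, {x92, x93, x94, x95}.
Intersecting these: cl(A) = {x93, x95}.
∂A = cl(A) ∖ int(A) = {x93, x95} ∖ ∅ = {x93, x95}.


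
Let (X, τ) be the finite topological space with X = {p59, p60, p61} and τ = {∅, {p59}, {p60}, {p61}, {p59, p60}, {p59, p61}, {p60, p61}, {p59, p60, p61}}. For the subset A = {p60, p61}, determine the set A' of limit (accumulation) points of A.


A' = ∅

For each x ∈ X, list the open sets U ∈ τ with x ∈ U, then check whether U ∩ (A ∖ {x}) ≠ ∅ for every such U.
  x = p59: open {p59} ∋ x has {p59} ∩ (A ∖ {p59}) = ∅, so x is NOT a limit point.
  x = p60: open {p60} ∋ x has {p60} ∩ (A ∖ {p60}) = ∅, so x is NOT a limit point.
  x = p61: open {p61} ∋ x has {p61} ∩ (A ∖ {p61}) = ∅, so x is NOT a limit point.
Collecting: A' = ∅.


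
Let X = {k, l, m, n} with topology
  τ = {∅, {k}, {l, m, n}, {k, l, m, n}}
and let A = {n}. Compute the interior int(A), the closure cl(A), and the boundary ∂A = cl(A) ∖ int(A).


int(A) = ∅, cl(A) = {l, m, n}, ∂A = {l, m, n}.

Closed sets in (X, τ) are complements of opens:
  closed(X, τ) = {∅, {k}, {l, m, n}, {k, l, m, n}}.
int(A) = ⋃ {U ∈ τ : U ⊆ A}. Opens contained in A: ∅.
Taking the union of these: int(A) = ∅.
cl(A) = ⋂ {C closed : A ⊆ C}. Closed sets containing A: {l, m, n}, {k, l, m, n}.
Intersecting these: cl(A) = {l, m, n}.
∂A = cl(A) ∖ int(A) = {l, m, n} ∖ ∅ = {l, m, n}.


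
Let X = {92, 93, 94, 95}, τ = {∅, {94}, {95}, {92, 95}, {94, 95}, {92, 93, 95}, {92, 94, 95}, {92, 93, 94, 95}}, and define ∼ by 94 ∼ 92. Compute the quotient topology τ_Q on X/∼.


X/∼ = {[92=94], [93], [95]}; |τ_Q| = 4.

Equivalence classes: [92=94], [93], [95].
Quotient map π: X → X/∼ sends 92 ↦ [92=94], 93 ↦ [93], 94 ↦ [92=94], 95 ↦ [95].
For each subset V ⊆ X/∼, compute π^{-1}(V) ⊆ X and check whether π^{-1}(V) ∈ τ. V is open in τ_Q iff π^{-1}(V) ∈ τ.
  V = {}: π^{-1}(V) = ∅ ∈ τ ✓.
  V = {[92=94]}: π^{-1}(V) = {92, 94} ∉ τ ✗.
  V = {[93]}: π^{-1}(V) = {93} ∉ τ ✗.
  V = {[92=94], [93]}: π^{-1}(V) = {92, 93, 94} ∉ τ ✗.
  V = {[95]}: π^{-1}(V) = {95} ∈ τ ✓.
  V = {[92=94], [95]}: π^{-1}(V) = {92, 94, 95} ∈ τ ✓.
  V = {[93], [95]}: π^{-1}(V) = {93, 95} ∉ τ ✗.
  V = {[92=94], [93], [95]}: π^{-1}(V) = {92, 93, 94, 95} ∈ τ ✓.
Open sets in the quotient: τ_Q = {{}, {[95]}, {[92=94], [95]}, {[92=94], [93], [95]}} (4 elements).


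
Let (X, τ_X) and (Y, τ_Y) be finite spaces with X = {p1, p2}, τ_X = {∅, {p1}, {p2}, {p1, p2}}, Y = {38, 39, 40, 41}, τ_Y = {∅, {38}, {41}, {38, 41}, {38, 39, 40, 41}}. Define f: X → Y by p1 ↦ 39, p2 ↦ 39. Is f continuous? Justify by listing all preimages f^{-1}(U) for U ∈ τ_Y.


f IS continuous.

Compute f^{-1}(U) for each U ∈ τ_Y:
  U = ∅: f^{-1}(U) = ∅ ∈ τ_X ✓.
  U = {38}: f^{-1}(U) = ∅ ∈ τ_X ✓.
  U = {41}: f^{-1}(U) = ∅ ∈ τ_X ✓.
  U = {38, 41}: f^{-1}(U) = ∅ ∈ τ_X ✓.
  U = {38, 39, 40, 41}: f^{-1}(U) = {p1, p2} ∈ τ_X ✓.
Every preimage lies in τ_X, so f IS continuous.


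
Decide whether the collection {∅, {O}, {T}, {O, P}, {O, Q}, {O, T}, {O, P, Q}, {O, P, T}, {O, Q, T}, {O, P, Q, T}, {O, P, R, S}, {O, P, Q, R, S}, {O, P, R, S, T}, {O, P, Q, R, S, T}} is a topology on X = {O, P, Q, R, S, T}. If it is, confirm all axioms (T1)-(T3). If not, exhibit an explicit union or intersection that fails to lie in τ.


τ IS a topology on X.

Axiom (T1): ∅ ∈ τ? Yes; X ∈ τ? Yes.
Axiom (T2/T3): check pairwise unions and intersections of members of τ.
All pairwise intersections and unions checked — each lies in τ. Therefore τ satisfies (T1), (T2), (T3): it IS a topology on X.


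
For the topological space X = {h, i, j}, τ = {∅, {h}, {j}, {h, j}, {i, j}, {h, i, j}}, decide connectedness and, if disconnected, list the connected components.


(X, τ) is disconnected; components = [{h}, {i, j}].

Find clopen sets (U ∈ τ with X ∖ U ∈ τ):
  U = ∅, X ∖ U = {h, i, j} — both open, so U is clopen.
  U = {h}, X ∖ U = {i, j} — both open, so U is clopen.
  U = {i, j}, X ∖ U = {h} — both open, so U is clopen.
  U = {h, i, j}, X ∖ U = ∅ — both open, so U is clopen.
Nontrivial clopen(s) exist: e.g. {i, j}. So (X, τ) is disconnected.
Compute connected components by grouping points that agree on all clopens:
  component: {h}
  component: {i, j}


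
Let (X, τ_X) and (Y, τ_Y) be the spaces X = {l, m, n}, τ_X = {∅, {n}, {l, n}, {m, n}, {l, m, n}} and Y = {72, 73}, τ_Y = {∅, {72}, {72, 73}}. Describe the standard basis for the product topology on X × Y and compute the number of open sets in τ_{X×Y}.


Basis B = {∅ × ∅, {n} × {72}, {l, n} × {72}, {m, n} × {72}, {n} × {72, 73}, {l, m, n} × {72}, {l, n} × {72, 73}, {m, n} × {72, 73}, {l, m, n} × {72, 73}}; |τ_{X×Y}| = 14.

Enumerate products U × V with U ∈ τ_X, V ∈ τ_Y (deduplicated):
  ∅ × ∅ = {} (∅)
  {n} × {72} = {(n,72)}
  {l, n} × {72} = {(l,72), (n,72)}
  {m, n} × {72} = {(m,72), (n,72)}
  {n} × {72, 73} = {(n,72), (n,73)}
  {l, m, n} × {72} = {(l,72), (m,72), (n,72)}
  {l, n} × {72, 73} = {(l,72), (l,73), (n,72), (n,73)}
  {m, n} × {72, 73} = {(m,72), (m,73), (n,72), (n,73)}
  {l, m, n} × {72, 73} = {(l,72), (l,73), (m,72), (m,73), (n,72), (n,73)}
These 9 distinct sets form the basis B.
Close under arbitrary unions to get τ_{X×Y}; counting gives |τ_{X×Y}| = 14.


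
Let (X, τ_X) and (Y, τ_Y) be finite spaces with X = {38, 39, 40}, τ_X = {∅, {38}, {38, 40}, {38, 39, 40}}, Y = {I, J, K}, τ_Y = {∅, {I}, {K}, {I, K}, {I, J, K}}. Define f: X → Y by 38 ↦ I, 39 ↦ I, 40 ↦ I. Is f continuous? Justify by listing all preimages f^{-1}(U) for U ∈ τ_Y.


f IS continuous.

Compute f^{-1}(U) for each U ∈ τ_Y:
  U = ∅: f^{-1}(U) = ∅ ∈ τ_X ✓.
  U = {I}: f^{-1}(U) = {38, 39, 40} ∈ τ_X ✓.
  U = {K}: f^{-1}(U) = ∅ ∈ τ_X ✓.
  U = {I, K}: f^{-1}(U) = {38, 39, 40} ∈ τ_X ✓.
  U = {I, J, K}: f^{-1}(U) = {38, 39, 40} ∈ τ_X ✓.
Every preimage lies in τ_X, so f IS continuous.


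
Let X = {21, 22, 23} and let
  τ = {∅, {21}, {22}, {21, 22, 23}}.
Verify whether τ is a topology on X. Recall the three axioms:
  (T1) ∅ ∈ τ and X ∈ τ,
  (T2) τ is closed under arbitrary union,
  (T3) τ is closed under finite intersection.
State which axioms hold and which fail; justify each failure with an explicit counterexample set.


τ is NOT a topology on X.

Axiom (T1): ∅ ∈ τ? Yes; X ∈ τ? Yes.
Axiom (T2/T3): check pairwise unions and intersections of members of τ.
Counterexample for (T2): {21} ∪ {22} = {21, 22} ∉ τ. Therefore τ is NOT a topology.


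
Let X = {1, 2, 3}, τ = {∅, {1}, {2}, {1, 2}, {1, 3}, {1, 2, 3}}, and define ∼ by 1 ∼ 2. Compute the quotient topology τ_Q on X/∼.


X/∼ = {[1=2], [3]}; |τ_Q| = 3.

Equivalence classes: [1=2], [3].
Quotient map π: X → X/∼ sends 1 ↦ [1=2], 2 ↦ [1=2], 3 ↦ [3].
For each subset V ⊆ X/∼, compute π^{-1}(V) ⊆ X and check whether π^{-1}(V) ∈ τ. V is open in τ_Q iff π^{-1}(V) ∈ τ.
  V = {}: π^{-1}(V) = ∅ ∈ τ ✓.
  V = {[1=2]}: π^{-1}(V) = {1, 2} ∈ τ ✓.
  V = {[3]}: π^{-1}(V) = {3} ∉ τ ✗.
  V = {[1=2], [3]}: π^{-1}(V) = {1, 2, 3} ∈ τ ✓.
Open sets in the quotient: τ_Q = {{}, {[1=2]}, {[1=2], [3]}} (3 elements).


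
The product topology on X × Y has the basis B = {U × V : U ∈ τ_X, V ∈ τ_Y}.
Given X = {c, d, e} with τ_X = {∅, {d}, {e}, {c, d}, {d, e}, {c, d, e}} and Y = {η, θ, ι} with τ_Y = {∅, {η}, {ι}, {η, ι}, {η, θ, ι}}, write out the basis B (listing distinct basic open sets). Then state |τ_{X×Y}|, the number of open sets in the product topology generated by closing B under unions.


Basis B = {∅ × ∅, {d} × {η}, {d} × {ι}, {e} × {η}, {e} × {ι}, {c, d} × {η}, {c, d} × {ι}, {d} × {η, ι}, {d, e} × {η}, {d, e} × {ι}, {e} × {η, ι}, {c, d, e} × {η}, {c, d, e} × {ι}, {d} × {η, θ, ι}, {e} × {η, θ, ι}, {c, d} × {η, ι}, {d, e} × {η, ι}, {c, d} × {η, θ, ι}, {c, d, e} × {η, ι}, {d, e} × {η, θ, ι}, {c, d, e} × {η, θ, ι}}; |τ_{X×Y}| = 70.

Enumerate products U × V with U ∈ τ_X, V ∈ τ_Y (deduplicated):
  ∅ × ∅ = {} (∅)
  {d} × {η} = {(d,η)}
  {d} × {ι} = {(d,ι)}
  {e} × {η} = {(e,η)}
  {e} × {ι} = {(e,ι)}
  {c, d} × {η} = {(c,η), (d,η)}
  {c, d} × {ι} = {(c,ι), (d,ι)}
  {d} × {η, ι} = {(d,η), (d,ι)}
  {d, e} × {η} = {(d,η), (e,η)}
  {d, e} × {ι} = {(d,ι), (e,ι)}
  {e} × {η, ι} = {(e,η), (e,ι)}
  {c, d, e} × {η} = {(c,η), (d,η), (e,η)}
  {c, d, e} × {ι} = {(c,ι), (d,ι), (e,ι)}
  {d} × {η, θ, ι} = {(d,η), (d,θ), (d,ι)}
  {e} × {η, θ, ι} = {(e,η), (e,θ), (e,ι)}
  {c, d} × {η, ι} = {(c,η), (c,ι), (d,η), (d,ι)}
  {d, e} × {η, ι} = {(d,η), (d,ι), (e,η), (e,ι)}
  {c, d} × {η, θ, ι} = {(c,η), (c,θ), (c,ι), (d,η), (d,θ), (d,ι)}
  {c, d, e} × {η, ι} = {(c,η), (c,ι), (d,η), (d,ι), (e,η), (e,ι)}
  {d, e} × {η, θ, ι} = {(d,η), (d,θ), (d,ι), (e,η), (e,θ), (e,ι)}
  {c, d, e} × {η, θ, ι} = {(c,η), (c,θ), (c,ι), (d,η), (d,θ), (d,ι), (e,η), (e,θ), (e,ι)}
These 21 distinct sets form the basis B.
Close under arbitrary unions to get τ_{X×Y}; counting gives |τ_{X×Y}| = 70.


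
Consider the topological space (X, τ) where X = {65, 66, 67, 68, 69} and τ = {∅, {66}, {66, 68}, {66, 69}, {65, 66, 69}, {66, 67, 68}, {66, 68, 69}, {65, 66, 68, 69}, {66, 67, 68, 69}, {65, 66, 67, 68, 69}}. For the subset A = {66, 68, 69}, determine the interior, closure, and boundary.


int(A) = {66, 68, 69}, cl(A) = {65, 66, 67, 68, 69}, ∂A = {65, 67}.

Closed sets in (X, τ) are complements of opens:
  closed(X, τ) = {∅, {65}, {67}, {65, 67}, {65, 69}, {67, 68}, {65, 67, 68}, {65, 67, 69}, {65, 67, 68, 69}, {65, 66, 67, 68, 69}}.
int(A) = ⋃ {U ∈ τ : U ⊆ A}. Opens contained in A: ∅, {66}, {66, 68}, {66, 69}, {66, 68, 69}.
Taking the union of these: int(A) = {66, 68, 69}.
cl(A) = ⋂ {C closed : A ⊆ C}. Closed sets containing A: {65, 66, 67, 68, 69}.
Intersecting these: cl(A) = {65, 66, 67, 68, 69}.
∂A = cl(A) ∖ int(A) = {65, 66, 67, 68, 69} ∖ {66, 68, 69} = {65, 67}.


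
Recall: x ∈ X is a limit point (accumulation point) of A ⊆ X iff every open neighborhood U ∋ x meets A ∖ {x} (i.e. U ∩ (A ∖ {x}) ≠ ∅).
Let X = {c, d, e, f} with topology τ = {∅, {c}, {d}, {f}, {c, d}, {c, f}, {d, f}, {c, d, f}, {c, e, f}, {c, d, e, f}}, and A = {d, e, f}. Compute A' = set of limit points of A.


A' = {e}

For each x ∈ X, list the open sets U ∈ τ with x ∈ U, then check whether U ∩ (A ∖ {x}) ≠ ∅ for every such U.
  x = c: open {c} ∋ x has {c} ∩ (A ∖ {c}) = ∅, so x is NOT a limit point.
  x = d: open {d} ∋ x has {d} ∩ (A ∖ {d}) = ∅, so x is NOT a limit point.
  x = e: opens ∋ x are {c, e, f}, {c, d, e, f}; each meets A ∖ {e}, so x IS a limit point.
  x = f: open {f} ∋ x has {f} ∩ (A ∖ {f}) = ∅, so x is NOT a limit point.
Collecting: A' = {e}.


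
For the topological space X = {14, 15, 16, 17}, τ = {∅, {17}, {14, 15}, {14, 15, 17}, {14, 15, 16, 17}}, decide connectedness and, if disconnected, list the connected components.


(X, τ) is connected.

Find clopen sets (U ∈ τ with X ∖ U ∈ τ):
  U = ∅, X ∖ U = {14, 15, 16, 17} — both open, so U is clopen.
  U = {14, 15, 16, 17}, X ∖ U = ∅ — both open, so U is clopen.
Only trivial clopens (∅ and X) exist, so (X, τ) is connected.
Compute connected components by grouping points that agree on all clopens:
  component: {14, 15, 16, 17}


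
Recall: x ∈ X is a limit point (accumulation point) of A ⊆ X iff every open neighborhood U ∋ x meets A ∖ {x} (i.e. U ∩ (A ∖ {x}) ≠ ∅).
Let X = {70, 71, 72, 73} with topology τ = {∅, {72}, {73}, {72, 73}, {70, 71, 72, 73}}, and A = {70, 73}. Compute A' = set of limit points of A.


A' = {70, 71}

For each x ∈ X, list the open sets U ∈ τ with x ∈ U, then check whether U ∩ (A ∖ {x}) ≠ ∅ for every such U.
  x = 70: opens ∋ x are {70, 71, 72, 73}; each meets A ∖ {70}, so x IS a limit point.
  x = 71: opens ∋ x are {70, 71, 72, 73}; each meets A ∖ {71}, so x IS a limit point.
  x = 72: open {72} ∋ x has {72} ∩ (A ∖ {72}) = ∅, so x is NOT a limit point.
  x = 73: open {73} ∋ x has {73} ∩ (A ∖ {73}) = ∅, so x is NOT a limit point.
Collecting: A' = {70, 71}.


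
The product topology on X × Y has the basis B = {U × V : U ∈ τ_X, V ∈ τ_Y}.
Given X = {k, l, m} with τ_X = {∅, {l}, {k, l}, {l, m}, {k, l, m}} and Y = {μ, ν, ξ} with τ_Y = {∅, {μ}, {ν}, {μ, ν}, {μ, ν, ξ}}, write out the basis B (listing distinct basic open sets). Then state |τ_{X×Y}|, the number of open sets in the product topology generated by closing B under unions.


Basis B = {∅ × ∅, {l} × {μ}, {l} × {ν}, {k, l} × {μ}, {k, l} × {ν}, {l} × {μ, ν}, {l, m} × {μ}, {l, m} × {ν}, {k, l, m} × {μ}, {k, l, m} × {ν}, {l} × {μ, ν, ξ}, {k, l} × {μ, ν}, {l, m} × {μ, ν}, {k, l} × {μ, ν, ξ}, {k, l, m} × {μ, ν}, {l, m} × {μ, ν, ξ}, {k, l, m} × {μ, ν, ξ}}; |τ_{X×Y}| = 50.

Enumerate products U × V with U ∈ τ_X, V ∈ τ_Y (deduplicated):
  ∅ × ∅ = {} (∅)
  {l} × {μ} = {(l,μ)}
  {l} × {ν} = {(l,ν)}
  {k, l} × {μ} = {(k,μ), (l,μ)}
  {k, l} × {ν} = {(k,ν), (l,ν)}
  {l} × {μ, ν} = {(l,μ), (l,ν)}
  {l, m} × {μ} = {(l,μ), (m,μ)}
  {l, m} × {ν} = {(l,ν), (m,ν)}
  {k, l, m} × {μ} = {(k,μ), (l,μ), (m,μ)}
  {k, l, m} × {ν} = {(k,ν), (l,ν), (m,ν)}
  {l} × {μ, ν, ξ} = {(l,μ), (l,ν), (l,ξ)}
  {k, l} × {μ, ν} = {(k,μ), (k,ν), (l,μ), (l,ν)}
  {l, m} × {μ, ν} = {(l,μ), (l,ν), (m,μ), (m,ν)}
  {k, l} × {μ, ν, ξ} = {(k,μ), (k,ν), (k,ξ), (l,μ), (l,ν), (l,ξ)}
  {k, l, m} × {μ, ν} = {(k,μ), (k,ν), (l,μ), (l,ν), (m,μ), (m,ν)}
  {l, m} × {μ, ν, ξ} = {(l,μ), (l,ν), (l,ξ), (m,μ), (m,ν), (m,ξ)}
  {k, l, m} × {μ, ν, ξ} = {(k,μ), (k,ν), (k,ξ), (l,μ), (l,ν), (l,ξ), (m,μ), (m,ν), (m,ξ)}
These 17 distinct sets form the basis B.
Close under arbitrary unions to get τ_{X×Y}; counting gives |τ_{X×Y}| = 50.


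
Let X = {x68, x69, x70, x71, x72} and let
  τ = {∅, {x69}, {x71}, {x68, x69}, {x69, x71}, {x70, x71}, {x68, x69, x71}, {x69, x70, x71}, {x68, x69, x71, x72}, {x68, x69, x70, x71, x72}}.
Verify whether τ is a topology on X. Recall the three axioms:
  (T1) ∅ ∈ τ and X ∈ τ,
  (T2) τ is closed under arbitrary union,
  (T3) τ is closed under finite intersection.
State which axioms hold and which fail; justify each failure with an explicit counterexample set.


τ is NOT a topology on X.

Axiom (T1): ∅ ∈ τ? Yes; X ∈ τ? Yes.
Axiom (T2/T3): check pairwise unions and intersections of members of τ.
Counterexample for (T2): {x68, x69} ∪ {x70, x71} = {x68, x69, x70, x71} ∉ τ. Therefore τ is NOT a topology.


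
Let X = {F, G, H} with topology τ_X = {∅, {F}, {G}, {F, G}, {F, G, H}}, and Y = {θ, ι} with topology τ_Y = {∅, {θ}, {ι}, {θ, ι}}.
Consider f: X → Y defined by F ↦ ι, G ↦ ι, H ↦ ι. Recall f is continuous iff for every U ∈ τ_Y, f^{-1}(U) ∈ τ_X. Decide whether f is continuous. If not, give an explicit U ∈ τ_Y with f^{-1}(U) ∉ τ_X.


f IS continuous.

Compute f^{-1}(U) for each U ∈ τ_Y:
  U = ∅: f^{-1}(U) = ∅ ∈ τ_X ✓.
  U = {θ}: f^{-1}(U) = ∅ ∈ τ_X ✓.
  U = {ι}: f^{-1}(U) = {F, G, H} ∈ τ_X ✓.
  U = {θ, ι}: f^{-1}(U) = {F, G, H} ∈ τ_X ✓.
Every preimage lies in τ_X, so f IS continuous.


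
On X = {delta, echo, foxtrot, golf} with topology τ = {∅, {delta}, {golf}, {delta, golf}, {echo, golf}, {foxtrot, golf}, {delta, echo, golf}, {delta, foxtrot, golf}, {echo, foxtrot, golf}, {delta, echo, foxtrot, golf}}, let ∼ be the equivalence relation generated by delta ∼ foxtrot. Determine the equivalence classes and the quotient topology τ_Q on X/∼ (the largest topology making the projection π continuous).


X/∼ = {[delta=foxtrot], [echo], [golf]}; |τ_Q| = 5.

Equivalence classes: [delta=foxtrot], [echo], [golf].
Quotient map π: X → X/∼ sends delta ↦ [delta=foxtrot], echo ↦ [echo], foxtrot ↦ [delta=foxtrot], golf ↦ [golf].
For each subset V ⊆ X/∼, compute π^{-1}(V) ⊆ X and check whether π^{-1}(V) ∈ τ. V is open in τ_Q iff π^{-1}(V) ∈ τ.
  V = {}: π^{-1}(V) = ∅ ∈ τ ✓.
  V = {[delta=foxtrot]}: π^{-1}(V) = {delta, foxtrot} ∉ τ ✗.
  V = {[echo]}: π^{-1}(V) = {echo} ∉ τ ✗.
  V = {[delta=foxtrot], [echo]}: π^{-1}(V) = {delta, echo, foxtrot} ∉ τ ✗.
  V = {[golf]}: π^{-1}(V) = {golf} ∈ τ ✓.
  V = {[delta=foxtrot], [golf]}: π^{-1}(V) = {delta, foxtrot, golf} ∈ τ ✓.
  V = {[echo], [golf]}: π^{-1}(V) = {echo, golf} ∈ τ ✓.
  V = {[delta=foxtrot], [echo], [golf]}: π^{-1}(V) = {delta, echo, foxtrot, golf} ∈ τ ✓.
Open sets in the quotient: τ_Q = {{}, {[golf]}, {[delta=foxtrot], [golf]}, {[echo], [golf]}, {[delta=foxtrot], [echo], [golf]}} (5 elements).


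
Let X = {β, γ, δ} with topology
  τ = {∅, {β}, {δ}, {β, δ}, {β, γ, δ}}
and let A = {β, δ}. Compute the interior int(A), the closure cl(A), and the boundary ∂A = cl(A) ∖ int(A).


int(A) = {β, δ}, cl(A) = {β, γ, δ}, ∂A = {γ}.

Closed sets in (X, τ) are complements of opens:
  closed(X, τ) = {∅, {γ}, {β, γ}, {γ, δ}, {β, γ, δ}}.
int(A) = ⋃ {U ∈ τ : U ⊆ A}. Opens contained in A: ∅, {β}, {δ}, {β, δ}.
Taking the union of these: int(A) = {β, δ}.
cl(A) = ⋂ {C closed : A ⊆ C}. Closed sets containing A: {β, γ, δ}.
Intersecting these: cl(A) = {β, γ, δ}.
∂A = cl(A) ∖ int(A) = {β, γ, δ} ∖ {β, δ} = {γ}.


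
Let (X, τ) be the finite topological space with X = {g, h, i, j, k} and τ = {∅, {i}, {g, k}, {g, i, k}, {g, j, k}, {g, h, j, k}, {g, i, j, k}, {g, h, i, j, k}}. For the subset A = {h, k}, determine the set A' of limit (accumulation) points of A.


A' = {g, h, j}

For each x ∈ X, list the open sets U ∈ τ with x ∈ U, then check whether U ∩ (A ∖ {x}) ≠ ∅ for every such U.
  x = g: opens ∋ x are {g, k}, {g, i, k}, {g, j, k}, {g, h, j, k}, {g, i, j, k}, {g, h, i, j, k}; each meets A ∖ {g}, so x IS a limit point.
  x = h: opens ∋ x are {g, h, j, k}, {g, h, i, j, k}; each meets A ∖ {h}, so x IS a limit point.
  x = i: open {i} ∋ x has {i} ∩ (A ∖ {i}) = ∅, so x is NOT a limit point.
  x = j: opens ∋ x are {g, j, k}, {g, h, j, k}, {g, i, j, k}, {g, h, i, j, k}; each meets A ∖ {j}, so x IS a limit point.
  x = k: open {g, k} ∋ x has {g, k} ∩ (A ∖ {k}) = ∅, so x is NOT a limit point.
Collecting: A' = {g, h, j}.


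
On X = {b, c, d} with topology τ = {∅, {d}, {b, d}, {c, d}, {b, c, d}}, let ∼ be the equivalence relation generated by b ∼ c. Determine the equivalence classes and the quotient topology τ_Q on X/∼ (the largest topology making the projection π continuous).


X/∼ = {[b=c], [d]}; |τ_Q| = 3.

Equivalence classes: [b=c], [d].
Quotient map π: X → X/∼ sends b ↦ [b=c], c ↦ [b=c], d ↦ [d].
For each subset V ⊆ X/∼, compute π^{-1}(V) ⊆ X and check whether π^{-1}(V) ∈ τ. V is open in τ_Q iff π^{-1}(V) ∈ τ.
  V = {}: π^{-1}(V) = ∅ ∈ τ ✓.
  V = {[b=c]}: π^{-1}(V) = {b, c} ∉ τ ✗.
  V = {[d]}: π^{-1}(V) = {d} ∈ τ ✓.
  V = {[b=c], [d]}: π^{-1}(V) = {b, c, d} ∈ τ ✓.
Open sets in the quotient: τ_Q = {{}, {[d]}, {[b=c], [d]}} (3 elements).


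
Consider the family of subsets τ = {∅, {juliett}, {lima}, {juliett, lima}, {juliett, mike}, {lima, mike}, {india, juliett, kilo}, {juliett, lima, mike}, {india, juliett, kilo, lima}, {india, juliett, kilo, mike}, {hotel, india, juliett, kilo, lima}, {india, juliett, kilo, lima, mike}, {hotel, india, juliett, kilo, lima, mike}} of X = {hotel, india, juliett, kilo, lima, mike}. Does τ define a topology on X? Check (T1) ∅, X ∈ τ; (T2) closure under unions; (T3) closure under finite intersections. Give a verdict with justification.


τ is NOT a topology on X.

Axiom (T1): ∅ ∈ τ? Yes; X ∈ τ? Yes.
Axiom (T2/T3): check pairwise unions and intersections of members of τ.
Counterexample for (T3): {juliett, mike} ∩ {lima, mike} = {mike} ∉ τ. Therefore τ is NOT a topology.


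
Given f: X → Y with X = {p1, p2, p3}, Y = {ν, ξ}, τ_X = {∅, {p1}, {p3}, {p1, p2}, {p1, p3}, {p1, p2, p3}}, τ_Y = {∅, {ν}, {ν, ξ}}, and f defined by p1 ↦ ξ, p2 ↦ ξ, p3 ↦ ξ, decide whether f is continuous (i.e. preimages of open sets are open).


f IS continuous.

Compute f^{-1}(U) for each U ∈ τ_Y:
  U = ∅: f^{-1}(U) = ∅ ∈ τ_X ✓.
  U = {ν}: f^{-1}(U) = ∅ ∈ τ_X ✓.
  U = {ν, ξ}: f^{-1}(U) = {p1, p2, p3} ∈ τ_X ✓.
Every preimage lies in τ_X, so f IS continuous.


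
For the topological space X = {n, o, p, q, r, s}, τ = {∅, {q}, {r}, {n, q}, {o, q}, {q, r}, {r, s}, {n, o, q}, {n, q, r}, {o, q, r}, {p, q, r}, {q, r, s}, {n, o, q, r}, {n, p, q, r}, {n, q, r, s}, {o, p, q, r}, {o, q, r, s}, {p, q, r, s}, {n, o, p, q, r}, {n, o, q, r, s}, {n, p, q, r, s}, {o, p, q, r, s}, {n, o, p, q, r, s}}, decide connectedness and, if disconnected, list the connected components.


(X, τ) is connected.

Find clopen sets (U ∈ τ with X ∖ U ∈ τ):
  U = ∅, X ∖ U = {n, o, p, q, r, s} — both open, so U is clopen.
  U = {n, o, p, q, r, s}, X ∖ U = ∅ — both open, so U is clopen.
Only trivial clopens (∅ and X) exist, so (X, τ) is connected.
Compute connected components by grouping points that agree on all clopens:
  component: {n, o, p, q, r, s}


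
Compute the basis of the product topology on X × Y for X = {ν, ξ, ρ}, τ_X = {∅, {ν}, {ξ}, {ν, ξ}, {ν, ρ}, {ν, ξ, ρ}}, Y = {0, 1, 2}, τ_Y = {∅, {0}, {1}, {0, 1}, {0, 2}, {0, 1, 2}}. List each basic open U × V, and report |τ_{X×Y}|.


Basis B = {∅ × ∅, {ν} × {0}, {ν} × {1}, {ξ} × {0}, {ξ} × {1}, {ν} × {0, 1}, {ν} × {0, 2}, {ν, ξ} × {0}, {ν, ρ} × {0}, {ν, ξ} × {1}, {ν, ρ} × {1}, {ξ} × {0, 1}, {ξ} × {0, 2}, {ν} × {0, 1, 2}, {ν, ξ, ρ} × {0}, {ν, ξ, ρ} × {1}, {ξ} × {0, 1, 2}, {ν, ξ} × {0, 1}, {ν, ρ} × {0, 1}, {ν, ξ} × {0, 2}, {ν, ρ} × {0, 2}, {ν, ξ} × {0, 1, 2}, {ν, ρ} × {0, 1, 2}, {ν, ξ, ρ} × {0, 1}, {ν, ξ, ρ} × {0, 2}, {ν, ξ, ρ} × {0, 1, 2}}; |τ_{X×Y}| = 108.

Enumerate products U × V with U ∈ τ_X, V ∈ τ_Y (deduplicated):
  ∅ × ∅ = {} (∅)
  {ν} × {0} = {(ν,0)}
  {ν} × {1} = {(ν,1)}
  {ξ} × {0} = {(ξ,0)}
  {ξ} × {1} = {(ξ,1)}
  {ν} × {0, 1} = {(ν,0), (ν,1)}
  {ν} × {0, 2} = {(ν,0), (ν,2)}
  {ν, ξ} × {0} = {(ν,0), (ξ,0)}
  {ν, ρ} × {0} = {(ν,0), (ρ,0)}
  {ν, ξ} × {1} = {(ν,1), (ξ,1)}
  {ν, ρ} × {1} = {(ν,1), (ρ,1)}
  {ξ} × {0, 1} = {(ξ,0), (ξ,1)}
  {ξ} × {0, 2} = {(ξ,0), (ξ,2)}
  {ν} × {0, 1, 2} = {(ν,0), (ν,1), (ν,2)}
  {ν, ξ, ρ} × {0} = {(ν,0), (ξ,0), (ρ,0)}
  {ν, ξ, ρ} × {1} = {(ν,1), (ξ,1), (ρ,1)}
  {ξ} × {0, 1, 2} = {(ξ,0), (ξ,1), (ξ,2)}
  {ν, ξ} × {0, 1} = {(ν,0), (ν,1), (ξ,0), (ξ,1)}
  {ν, ρ} × {0, 1} = {(ν,0), (ν,1), (ρ,0), (ρ,1)}
  {ν, ξ} × {0, 2} = {(ν,0), (ν,2), (ξ,0), (ξ,2)}
  {ν, ρ} × {0, 2} = {(ν,0), (ν,2), (ρ,0), (ρ,2)}
  {ν, ξ} × {0, 1, 2} = {(ν,0), (ν,1), (ν,2), (ξ,0), (ξ,1), (ξ,2)}
  {ν, ρ} × {0, 1, 2} = {(ν,0), (ν,1), (ν,2), (ρ,0), (ρ,1), (ρ,2)}
  {ν, ξ, ρ} × {0, 1} = {(ν,0), (ν,1), (ξ,0), (ξ,1), (ρ,0), (ρ,1)}
  {ν, ξ, ρ} × {0, 2} = {(ν,0), (ν,2), (ξ,0), (ξ,2), (ρ,0), (ρ,2)}
  {ν, ξ, ρ} × {0, 1, 2} = {(ν,0), (ν,1), (ν,2), (ξ,0), (ξ,1), (ξ,2), (ρ,0), (ρ,1), (ρ,2)}
These 26 distinct sets form the basis B.
Close under arbitrary unions to get τ_{X×Y}; counting gives |τ_{X×Y}| = 108.


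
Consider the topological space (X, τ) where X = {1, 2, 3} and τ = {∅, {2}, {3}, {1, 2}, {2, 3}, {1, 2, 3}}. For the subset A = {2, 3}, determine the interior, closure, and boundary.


int(A) = {2, 3}, cl(A) = {1, 2, 3}, ∂A = {1}.

Closed sets in (X, τ) are complements of opens:
  closed(X, τ) = {∅, {1}, {3}, {1, 2}, {1, 3}, {1, 2, 3}}.
int(A) = ⋃ {U ∈ τ : U ⊆ A}. Opens contained in A: ∅, {2}, {3}, {2, 3}.
Taking the union of these: int(A) = {2, 3}.
cl(A) = ⋂ {C closed : A ⊆ C}. Closed sets containing A: {1, 2, 3}.
Intersecting these: cl(A) = {1, 2, 3}.
∂A = cl(A) ∖ int(A) = {1, 2, 3} ∖ {2, 3} = {1}.


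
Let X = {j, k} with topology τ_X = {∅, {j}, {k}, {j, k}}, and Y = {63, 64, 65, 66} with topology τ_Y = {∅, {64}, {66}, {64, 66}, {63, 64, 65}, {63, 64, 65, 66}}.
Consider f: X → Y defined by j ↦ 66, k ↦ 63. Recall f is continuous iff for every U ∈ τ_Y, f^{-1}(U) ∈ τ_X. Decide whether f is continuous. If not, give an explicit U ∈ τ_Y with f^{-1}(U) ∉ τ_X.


f IS continuous.

Compute f^{-1}(U) for each U ∈ τ_Y:
  U = ∅: f^{-1}(U) = ∅ ∈ τ_X ✓.
  U = {64}: f^{-1}(U) = ∅ ∈ τ_X ✓.
  U = {66}: f^{-1}(U) = {j} ∈ τ_X ✓.
  U = {64, 66}: f^{-1}(U) = {j} ∈ τ_X ✓.
  U = {63, 64, 65}: f^{-1}(U) = {k} ∈ τ_X ✓.
  U = {63, 64, 65, 66}: f^{-1}(U) = {j, k} ∈ τ_X ✓.
Every preimage lies in τ_X, so f IS continuous.


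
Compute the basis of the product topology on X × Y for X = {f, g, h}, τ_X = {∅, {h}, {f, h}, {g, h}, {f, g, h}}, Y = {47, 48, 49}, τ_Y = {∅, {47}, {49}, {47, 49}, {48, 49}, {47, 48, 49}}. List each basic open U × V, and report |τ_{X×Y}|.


Basis B = {∅ × ∅, {h} × {47}, {h} × {49}, {f, h} × {47}, {f, h} × {49}, {g, h} × {47}, {g, h} × {49}, {h} × {47, 49}, {h} × {48, 49}, {f, g, h} × {47}, {f, g, h} × {49}, {h} × {47, 48, 49}, {f, h} × {47, 49}, {f, h} × {48, 49}, {g, h} × {47, 49}, {g, h} × {48, 49}, {f, h} × {47, 48, 49}, {f, g, h} × {47, 49}, {f, g, h} × {48, 49}, {g, h} × {47, 48, 49}, {f, g, h} × {47, 48, 49}}; |τ_{X×Y}| = 70.

Enumerate products U × V with U ∈ τ_X, V ∈ τ_Y (deduplicated):
  ∅ × ∅ = {} (∅)
  {h} × {47} = {(h,47)}
  {h} × {49} = {(h,49)}
  {f, h} × {47} = {(f,47), (h,47)}
  {f, h} × {49} = {(f,49), (h,49)}
  {g, h} × {47} = {(g,47), (h,47)}
  {g, h} × {49} = {(g,49), (h,49)}
  {h} × {47, 49} = {(h,47), (h,49)}
  {h} × {48, 49} = {(h,48), (h,49)}
  {f, g, h} × {47} = {(f,47), (g,47), (h,47)}
  {f, g, h} × {49} = {(f,49), (g,49), (h,49)}
  {h} × {47, 48, 49} = {(h,47), (h,48), (h,49)}
  {f, h} × {47, 49} = {(f,47), (f,49), (h,47), (h,49)}
  {f, h} × {48, 49} = {(f,48), (f,49), (h,48), (h,49)}
  {g, h} × {47, 49} = {(g,47), (g,49), (h,47), (h,49)}
  {g, h} × {48, 49} = {(g,48), (g,49), (h,48), (h,49)}
  {f, h} × {47, 48, 49} = {(f,47), (f,48), (f,49), (h,47), (h,48), (h,49)}
  {f, g, h} × {47, 49} = {(f,47), (f,49), (g,47), (g,49), (h,47), (h,49)}
  {f, g, h} × {48, 49} = {(f,48), (f,49), (g,48), (g,49), (h,48), (h,49)}
  {g, h} × {47, 48, 49} = {(g,47), (g,48), (g,49), (h,47), (h,48), (h,49)}
  {f, g, h} × {47, 48, 49} = {(f,47), (f,48), (f,49), (g,47), (g,48), (g,49), (h,47), (h,48), (h,49)}
These 21 distinct sets form the basis B.
Close under arbitrary unions to get τ_{X×Y}; counting gives |τ_{X×Y}| = 70.


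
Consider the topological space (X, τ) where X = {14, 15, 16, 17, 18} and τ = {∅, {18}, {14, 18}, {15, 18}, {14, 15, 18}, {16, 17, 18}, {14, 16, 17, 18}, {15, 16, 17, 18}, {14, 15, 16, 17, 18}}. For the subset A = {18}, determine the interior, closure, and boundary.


int(A) = {18}, cl(A) = {14, 15, 16, 17, 18}, ∂A = {14, 15, 16, 17}.

Closed sets in (X, τ) are complements of opens:
  closed(X, τ) = {∅, {14}, {15}, {14, 15}, {16, 17}, {14, 16, 17}, {15, 16, 17}, {14, 15, 16, 17}, {14, 15, 16, 17, 18}}.
int(A) = ⋃ {U ∈ τ : U ⊆ A}. Opens contained in A: ∅, {18}.
Taking the union of these: int(A) = {18}.
cl(A) = ⋂ {C closed : A ⊆ C}. Closed sets containing A: {14, 15, 16, 17, 18}.
Intersecting these: cl(A) = {14, 15, 16, 17, 18}.
∂A = cl(A) ∖ int(A) = {14, 15, 16, 17, 18} ∖ {18} = {14, 15, 16, 17}.


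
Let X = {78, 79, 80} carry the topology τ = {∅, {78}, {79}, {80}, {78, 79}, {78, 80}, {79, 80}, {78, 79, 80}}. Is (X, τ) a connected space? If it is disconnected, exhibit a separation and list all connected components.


(X, τ) is disconnected; components = [{78}, {79}, {80}].

Find clopen sets (U ∈ τ with X ∖ U ∈ τ):
  U = ∅, X ∖ U = {78, 79, 80} — both open, so U is clopen.
  U = {78}, X ∖ U = {79, 80} — both open, so U is clopen.
  U = {79}, X ∖ U = {78, 80} — both open, so U is clopen.
  U = {80}, X ∖ U = {78, 79} — both open, so U is clopen.
  U = {78, 79}, X ∖ U = {80} — both open, so U is clopen.
  U = {78, 80}, X ∖ U = {79} — both open, so U is clopen.
  U = {79, 80}, X ∖ U = {78} — both open, so U is clopen.
  U = {78, 79, 80}, X ∖ U = ∅ — both open, so U is clopen.
Nontrivial clopen(s) exist: e.g. {80}. So (X, τ) is disconnected.
Compute connected components by grouping points that agree on all clopens:
  component: {78}
  component: {79}
  component: {80}


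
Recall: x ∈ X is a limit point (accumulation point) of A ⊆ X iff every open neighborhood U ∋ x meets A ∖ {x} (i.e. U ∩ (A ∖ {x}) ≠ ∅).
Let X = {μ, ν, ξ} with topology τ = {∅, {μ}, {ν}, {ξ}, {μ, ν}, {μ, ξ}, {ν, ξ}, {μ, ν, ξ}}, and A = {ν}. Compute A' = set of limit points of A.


A' = ∅

For each x ∈ X, list the open sets U ∈ τ with x ∈ U, then check whether U ∩ (A ∖ {x}) ≠ ∅ for every such U.
  x = μ: open {μ} ∋ x has {μ} ∩ (A ∖ {μ}) = ∅, so x is NOT a limit point.
  x = ν: open {ν} ∋ x has {ν} ∩ (A ∖ {ν}) = ∅, so x is NOT a limit point.
  x = ξ: open {ξ} ∋ x has {ξ} ∩ (A ∖ {ξ}) = ∅, so x is NOT a limit point.
Collecting: A' = ∅.


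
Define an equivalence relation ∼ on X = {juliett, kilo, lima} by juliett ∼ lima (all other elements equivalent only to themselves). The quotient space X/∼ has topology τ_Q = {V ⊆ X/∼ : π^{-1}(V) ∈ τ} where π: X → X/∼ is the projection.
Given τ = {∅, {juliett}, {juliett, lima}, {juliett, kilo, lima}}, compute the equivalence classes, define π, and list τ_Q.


X/∼ = {[juliett=lima], [kilo]}; |τ_Q| = 3.

Equivalence classes: [juliett=lima], [kilo].
Quotient map π: X → X/∼ sends juliett ↦ [juliett=lima], kilo ↦ [kilo], lima ↦ [juliett=lima].
For each subset V ⊆ X/∼, compute π^{-1}(V) ⊆ X and check whether π^{-1}(V) ∈ τ. V is open in τ_Q iff π^{-1}(V) ∈ τ.
  V = {}: π^{-1}(V) = ∅ ∈ τ ✓.
  V = {[juliett=lima]}: π^{-1}(V) = {juliett, lima} ∈ τ ✓.
  V = {[kilo]}: π^{-1}(V) = {kilo} ∉ τ ✗.
  V = {[juliett=lima], [kilo]}: π^{-1}(V) = {juliett, kilo, lima} ∈ τ ✓.
Open sets in the quotient: τ_Q = {{}, {[juliett=lima]}, {[juliett=lima], [kilo]}} (3 elements).


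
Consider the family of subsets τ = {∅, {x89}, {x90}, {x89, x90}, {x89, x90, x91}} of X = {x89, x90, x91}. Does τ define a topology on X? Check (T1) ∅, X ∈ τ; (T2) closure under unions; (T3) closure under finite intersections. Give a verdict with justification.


τ IS a topology on X.

Axiom (T1): ∅ ∈ τ? Yes; X ∈ τ? Yes.
Axiom (T2/T3): check pairwise unions and intersections of members of τ.
All pairwise intersections and unions checked — each lies in τ. Therefore τ satisfies (T1), (T2), (T3): it IS a topology on X.


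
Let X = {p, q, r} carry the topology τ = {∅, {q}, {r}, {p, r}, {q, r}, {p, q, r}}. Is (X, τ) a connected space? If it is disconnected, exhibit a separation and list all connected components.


(X, τ) is disconnected; components = [{q}, {p, r}].

Find clopen sets (U ∈ τ with X ∖ U ∈ τ):
  U = ∅, X ∖ U = {p, q, r} — both open, so U is clopen.
  U = {q}, X ∖ U = {p, r} — both open, so U is clopen.
  U = {p, r}, X ∖ U = {q} — both open, so U is clopen.
  U = {p, q, r}, X ∖ U = ∅ — both open, so U is clopen.
Nontrivial clopen(s) exist: e.g. {q}. So (X, τ) is disconnected.
Compute connected components by grouping points that agree on all clopens:
  component: {q}
  component: {p, r}


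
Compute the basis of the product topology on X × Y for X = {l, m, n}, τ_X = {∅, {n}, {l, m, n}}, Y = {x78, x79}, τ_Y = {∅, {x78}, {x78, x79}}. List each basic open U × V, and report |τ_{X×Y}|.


Basis B = {∅ × ∅, {n} × {x78}, {n} × {x78, x79}, {l, m, n} × {x78}, {l, m, n} × {x78, x79}}; |τ_{X×Y}| = 6.

Enumerate products U × V with U ∈ τ_X, V ∈ τ_Y (deduplicated):
  ∅ × ∅ = {} (∅)
  {n} × {x78} = {(n,x78)}
  {n} × {x78, x79} = {(n,x78), (n,x79)}
  {l, m, n} × {x78} = {(l,x78), (m,x78), (n,x78)}
  {l, m, n} × {x78, x79} = {(l,x78), (l,x79), (m,x78), (m,x79), (n,x78), (n,x79)}
These 5 distinct sets form the basis B.
Close under arbitrary unions to get τ_{X×Y}; counting gives |τ_{X×Y}| = 6.


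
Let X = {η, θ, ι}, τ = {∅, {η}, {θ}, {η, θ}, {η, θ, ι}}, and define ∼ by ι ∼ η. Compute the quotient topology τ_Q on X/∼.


X/∼ = {[η=ι], [θ]}; |τ_Q| = 3.

Equivalence classes: [η=ι], [θ].
Quotient map π: X → X/∼ sends η ↦ [η=ι], θ ↦ [θ], ι ↦ [η=ι].
For each subset V ⊆ X/∼, compute π^{-1}(V) ⊆ X and check whether π^{-1}(V) ∈ τ. V is open in τ_Q iff π^{-1}(V) ∈ τ.
  V = {}: π^{-1}(V) = ∅ ∈ τ ✓.
  V = {[η=ι]}: π^{-1}(V) = {η, ι} ∉ τ ✗.
  V = {[θ]}: π^{-1}(V) = {θ} ∈ τ ✓.
  V = {[η=ι], [θ]}: π^{-1}(V) = {η, θ, ι} ∈ τ ✓.
Open sets in the quotient: τ_Q = {{}, {[θ]}, {[η=ι], [θ]}} (3 elements).


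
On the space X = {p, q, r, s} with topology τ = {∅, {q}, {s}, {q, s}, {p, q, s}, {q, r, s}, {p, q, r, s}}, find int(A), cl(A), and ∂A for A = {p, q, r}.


int(A) = {q}, cl(A) = {p, q, r}, ∂A = {p, r}.

Closed sets in (X, τ) are complements of opens:
  closed(X, τ) = {∅, {p}, {r}, {p, r}, {p, q, r}, {p, r, s}, {p, q, r, s}}.
int(A) = ⋃ {U ∈ τ : U ⊆ A}. Opens contained in A: ∅, {q}.
Taking the union of these: int(A) = {q}.
cl(A) = ⋂ {C closed : A ⊆ C}. Closed sets containing A: {p, q, r}, {p, q, r, s}.
Intersecting these: cl(A) = {p, q, r}.
∂A = cl(A) ∖ int(A) = {p, q, r} ∖ {q} = {p, r}.


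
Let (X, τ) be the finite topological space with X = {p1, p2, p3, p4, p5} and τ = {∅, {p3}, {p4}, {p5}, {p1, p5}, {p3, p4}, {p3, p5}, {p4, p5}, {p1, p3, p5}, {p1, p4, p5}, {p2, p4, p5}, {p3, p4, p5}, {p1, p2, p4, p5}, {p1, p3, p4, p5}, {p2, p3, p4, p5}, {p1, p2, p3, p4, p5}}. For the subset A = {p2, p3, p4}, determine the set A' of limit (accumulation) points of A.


A' = {p2}

For each x ∈ X, list the open sets U ∈ τ with x ∈ U, then check whether U ∩ (A ∖ {x}) ≠ ∅ for every such U.
  x = p1: open {p1, p5} ∋ x has {p1, p5} ∩ (A ∖ {p1}) = ∅, so x is NOT a limit point.
  x = p2: opens ∋ x are {p2, p4, p5}, {p1, p2, p4, p5}, {p2, p3, p4, p5}, {p1, p2, p3, p4, p5}; each meets A ∖ {p2}, so x IS a limit point.
  x = p3: open {p3} ∋ x has {p3} ∩ (A ∖ {p3}) = ∅, so x is NOT a limit point.
  x = p4: open {p4} ∋ x has {p4} ∩ (A ∖ {p4}) = ∅, so x is NOT a limit point.
  x = p5: open {p5} ∋ x has {p5} ∩ (A ∖ {p5}) = ∅, so x is NOT a limit point.
Collecting: A' = {p2}.


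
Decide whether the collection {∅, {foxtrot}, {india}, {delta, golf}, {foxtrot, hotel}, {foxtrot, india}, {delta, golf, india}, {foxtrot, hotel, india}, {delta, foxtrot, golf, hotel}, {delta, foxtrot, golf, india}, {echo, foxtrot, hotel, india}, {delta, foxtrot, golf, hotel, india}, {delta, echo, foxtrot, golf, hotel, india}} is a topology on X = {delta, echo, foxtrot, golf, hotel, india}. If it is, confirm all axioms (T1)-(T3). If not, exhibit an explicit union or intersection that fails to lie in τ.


τ is NOT a topology on X.

Axiom (T1): ∅ ∈ τ? Yes; X ∈ τ? Yes.
Axiom (T2/T3): check pairwise unions and intersections of members of τ.
Counterexample for (T2): {foxtrot} ∪ {delta, golf} = {delta, foxtrot, golf} ∉ τ. Therefore τ is NOT a topology.
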